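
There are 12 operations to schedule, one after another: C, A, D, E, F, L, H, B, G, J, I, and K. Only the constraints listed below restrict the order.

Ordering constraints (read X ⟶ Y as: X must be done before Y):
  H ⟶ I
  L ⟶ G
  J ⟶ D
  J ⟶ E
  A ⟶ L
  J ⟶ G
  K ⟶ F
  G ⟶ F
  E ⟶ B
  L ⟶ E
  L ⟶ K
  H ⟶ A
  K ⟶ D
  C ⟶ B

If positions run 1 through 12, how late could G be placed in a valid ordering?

11

The only operation forced after G (directly or by a chain) is F.
So at least 1 operation follows G, putting G no later than position 11. That position is achievable by scheduling everything else first.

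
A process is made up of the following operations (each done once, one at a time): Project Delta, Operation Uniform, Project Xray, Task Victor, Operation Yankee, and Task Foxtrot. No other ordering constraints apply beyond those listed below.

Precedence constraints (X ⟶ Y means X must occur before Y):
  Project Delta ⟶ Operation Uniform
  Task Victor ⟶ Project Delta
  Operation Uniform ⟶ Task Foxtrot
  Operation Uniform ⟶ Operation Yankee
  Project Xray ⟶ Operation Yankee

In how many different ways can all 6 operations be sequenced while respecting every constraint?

2 operations have no prerequisites (Project Xray, Task Victor), so any of them could come first.
Enumerating by repeatedly choosing an available operation (one whose prerequisites are all placed) gives 9 distinct complete orderings.

9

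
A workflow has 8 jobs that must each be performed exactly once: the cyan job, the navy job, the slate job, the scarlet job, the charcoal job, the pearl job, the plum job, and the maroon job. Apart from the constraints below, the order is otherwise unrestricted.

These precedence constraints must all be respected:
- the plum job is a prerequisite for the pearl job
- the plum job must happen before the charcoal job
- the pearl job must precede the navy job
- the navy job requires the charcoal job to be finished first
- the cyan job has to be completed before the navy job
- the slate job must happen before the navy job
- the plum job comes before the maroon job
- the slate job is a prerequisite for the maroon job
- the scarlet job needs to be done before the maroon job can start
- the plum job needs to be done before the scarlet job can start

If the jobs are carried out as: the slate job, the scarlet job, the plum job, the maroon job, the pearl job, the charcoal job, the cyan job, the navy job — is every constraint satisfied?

No

In the proposed order, the scarlet job appears before the plum job.
Since the plum job is required before the scarlet job, the ordering is invalid.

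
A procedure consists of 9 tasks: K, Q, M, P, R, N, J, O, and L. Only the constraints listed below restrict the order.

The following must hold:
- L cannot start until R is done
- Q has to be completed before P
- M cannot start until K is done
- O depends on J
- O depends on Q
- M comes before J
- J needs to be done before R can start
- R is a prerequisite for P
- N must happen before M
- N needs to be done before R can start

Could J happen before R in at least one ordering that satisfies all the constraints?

J is actually forced before R by the constraints, so certainly some valid ordering has J first.

Yes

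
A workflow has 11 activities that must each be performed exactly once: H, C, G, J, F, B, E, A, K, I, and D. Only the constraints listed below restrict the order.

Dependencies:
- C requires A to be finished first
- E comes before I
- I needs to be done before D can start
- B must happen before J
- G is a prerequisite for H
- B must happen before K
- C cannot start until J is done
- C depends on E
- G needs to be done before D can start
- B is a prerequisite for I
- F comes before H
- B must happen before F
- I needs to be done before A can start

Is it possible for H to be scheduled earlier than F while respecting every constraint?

The constraints give a chain F → H, which forces F before H.
So no valid ordering can have H before F.

No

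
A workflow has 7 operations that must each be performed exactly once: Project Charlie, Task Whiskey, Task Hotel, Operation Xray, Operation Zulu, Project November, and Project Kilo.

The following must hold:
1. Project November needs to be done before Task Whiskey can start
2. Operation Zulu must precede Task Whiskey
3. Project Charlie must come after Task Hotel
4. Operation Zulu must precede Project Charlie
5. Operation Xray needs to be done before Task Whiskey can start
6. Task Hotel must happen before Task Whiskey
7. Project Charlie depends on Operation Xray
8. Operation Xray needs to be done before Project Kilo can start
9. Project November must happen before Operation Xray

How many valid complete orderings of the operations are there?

The operations with no prerequisites are Task Hotel, Operation Zulu, Project November; any of them can be placed first.
Counting all ways to extend the partial order to a total order gives 88.

88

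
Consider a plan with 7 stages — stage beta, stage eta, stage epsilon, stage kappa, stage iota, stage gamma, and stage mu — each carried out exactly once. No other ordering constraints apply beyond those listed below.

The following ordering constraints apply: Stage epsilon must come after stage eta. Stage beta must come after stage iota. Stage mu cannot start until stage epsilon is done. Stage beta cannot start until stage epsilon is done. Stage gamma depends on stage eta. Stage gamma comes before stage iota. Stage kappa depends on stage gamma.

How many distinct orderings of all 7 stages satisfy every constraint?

Stage eta is the only stage with nothing required before it, so every ordering starts there.
Enumerating by repeatedly choosing an available stage (one whose prerequisites are all placed) gives 40 distinct complete orderings.

40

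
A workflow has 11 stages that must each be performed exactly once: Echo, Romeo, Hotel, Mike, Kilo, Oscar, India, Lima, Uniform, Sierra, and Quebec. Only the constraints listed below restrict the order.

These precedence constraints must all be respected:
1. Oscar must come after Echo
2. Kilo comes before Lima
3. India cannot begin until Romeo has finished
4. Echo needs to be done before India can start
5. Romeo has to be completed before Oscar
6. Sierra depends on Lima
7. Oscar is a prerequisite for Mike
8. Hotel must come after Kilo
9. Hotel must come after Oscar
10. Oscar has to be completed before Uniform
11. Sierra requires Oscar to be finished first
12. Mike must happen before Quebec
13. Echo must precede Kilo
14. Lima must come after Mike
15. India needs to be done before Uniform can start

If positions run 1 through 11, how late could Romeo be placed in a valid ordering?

Following every chain forward from Romeo, the stages that must come later are Hotel, Mike, Oscar, India, Lima, Uniform, Sierra, Quebec — 8 of them.
So at least 8 stages follow Romeo, putting Romeo no later than position 3. That position is achievable by scheduling everything else first.

3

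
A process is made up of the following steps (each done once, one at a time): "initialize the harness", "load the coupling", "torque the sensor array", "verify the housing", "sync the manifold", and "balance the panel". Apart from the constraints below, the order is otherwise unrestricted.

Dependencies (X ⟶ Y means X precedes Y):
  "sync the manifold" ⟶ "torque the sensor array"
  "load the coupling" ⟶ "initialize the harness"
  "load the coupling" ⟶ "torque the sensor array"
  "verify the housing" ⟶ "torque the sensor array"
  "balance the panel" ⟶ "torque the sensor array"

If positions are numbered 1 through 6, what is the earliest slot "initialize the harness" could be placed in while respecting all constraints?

2

The only step forced before "initialize the harness" (directly or transitively) is "load the coupling".
With 1 mandatory predecessor, the earliest "initialize the harness" can sit is position 1+1 = 2, and placing just that one first achieves it.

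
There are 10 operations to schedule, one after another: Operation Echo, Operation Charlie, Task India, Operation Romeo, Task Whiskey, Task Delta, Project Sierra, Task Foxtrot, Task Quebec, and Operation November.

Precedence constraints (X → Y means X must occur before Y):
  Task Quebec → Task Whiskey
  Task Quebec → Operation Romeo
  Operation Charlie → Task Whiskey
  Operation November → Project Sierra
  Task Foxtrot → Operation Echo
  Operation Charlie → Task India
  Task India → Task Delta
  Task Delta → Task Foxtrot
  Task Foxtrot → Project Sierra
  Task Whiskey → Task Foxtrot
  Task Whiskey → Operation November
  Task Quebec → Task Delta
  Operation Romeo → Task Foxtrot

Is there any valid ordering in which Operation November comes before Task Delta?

Yes

Nothing in the constraints forces Task Delta before Operation November — there is no chain from Task Delta to Operation November.
That means at least one valid schedule has Operation November before Task Delta.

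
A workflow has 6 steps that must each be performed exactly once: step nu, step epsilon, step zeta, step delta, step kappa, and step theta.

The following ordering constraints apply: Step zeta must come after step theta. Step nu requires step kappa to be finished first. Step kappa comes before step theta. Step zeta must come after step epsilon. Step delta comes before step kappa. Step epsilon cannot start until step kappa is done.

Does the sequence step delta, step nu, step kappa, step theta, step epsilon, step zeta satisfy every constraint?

Here step kappa comes after step nu.
That contradicts the constraint that step kappa must precede step nu.

No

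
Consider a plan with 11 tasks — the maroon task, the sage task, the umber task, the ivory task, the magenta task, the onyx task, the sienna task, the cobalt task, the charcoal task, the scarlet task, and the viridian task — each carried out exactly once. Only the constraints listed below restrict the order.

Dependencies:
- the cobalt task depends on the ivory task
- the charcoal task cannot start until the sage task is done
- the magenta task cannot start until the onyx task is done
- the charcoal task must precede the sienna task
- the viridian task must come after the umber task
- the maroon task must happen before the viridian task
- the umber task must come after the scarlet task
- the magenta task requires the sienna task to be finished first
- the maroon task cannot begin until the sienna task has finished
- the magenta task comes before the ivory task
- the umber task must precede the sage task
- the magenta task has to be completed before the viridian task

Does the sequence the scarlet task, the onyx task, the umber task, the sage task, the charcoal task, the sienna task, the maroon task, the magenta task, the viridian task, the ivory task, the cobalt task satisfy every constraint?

Checking each listed constraint against this order: for instance, the onyx task is in position 2 and the magenta task in position 8, so that constraint holds — and the remaining constraints check out the same way.

Yes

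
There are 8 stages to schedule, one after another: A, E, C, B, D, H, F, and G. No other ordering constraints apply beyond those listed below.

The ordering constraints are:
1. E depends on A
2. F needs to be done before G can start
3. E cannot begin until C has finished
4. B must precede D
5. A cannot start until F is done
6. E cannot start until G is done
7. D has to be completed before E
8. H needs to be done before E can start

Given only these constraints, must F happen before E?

Tracing the constraints gives a chain: F → A → E.
That forces F before E in every valid schedule.

Yes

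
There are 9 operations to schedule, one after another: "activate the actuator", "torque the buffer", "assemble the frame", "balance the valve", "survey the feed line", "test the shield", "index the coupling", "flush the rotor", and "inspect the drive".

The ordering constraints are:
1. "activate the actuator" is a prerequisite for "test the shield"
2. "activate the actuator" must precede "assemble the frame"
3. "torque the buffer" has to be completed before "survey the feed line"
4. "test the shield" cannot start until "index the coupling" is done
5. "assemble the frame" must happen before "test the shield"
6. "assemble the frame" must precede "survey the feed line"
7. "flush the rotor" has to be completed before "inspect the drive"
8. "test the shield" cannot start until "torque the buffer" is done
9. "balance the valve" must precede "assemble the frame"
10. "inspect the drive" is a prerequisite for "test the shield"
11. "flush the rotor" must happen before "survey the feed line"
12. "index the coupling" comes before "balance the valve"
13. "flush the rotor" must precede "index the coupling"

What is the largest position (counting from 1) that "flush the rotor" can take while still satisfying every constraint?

3

The operations that are forced after "flush the rotor", directly or by a chain of constraints, are "assemble the frame", "balance the valve", "survey the feed line", "test the shield", "index the coupling", "inspect the drive". That's 6 operations.
So at least 6 operations follow "flush the rotor", putting "flush the rotor" no later than position 3. That position is achievable by scheduling everything else first.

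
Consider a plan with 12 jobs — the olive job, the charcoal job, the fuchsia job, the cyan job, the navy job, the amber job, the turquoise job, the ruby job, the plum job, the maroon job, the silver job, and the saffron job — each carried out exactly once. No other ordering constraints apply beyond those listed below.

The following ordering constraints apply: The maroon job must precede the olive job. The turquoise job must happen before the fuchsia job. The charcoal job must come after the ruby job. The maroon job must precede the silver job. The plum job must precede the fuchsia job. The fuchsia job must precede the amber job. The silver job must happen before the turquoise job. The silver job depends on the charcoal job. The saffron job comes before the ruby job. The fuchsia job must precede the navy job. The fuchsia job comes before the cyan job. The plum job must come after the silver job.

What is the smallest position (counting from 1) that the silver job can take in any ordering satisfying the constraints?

Working backwards through the constraints from the silver job, its full set of required predecessors is the charcoal job, the ruby job, the maroon job, the saffron job — 4 of them.
So at minimum 4 jobs come before the silver job, putting the silver job no earlier than position 5. That position is achievable by scheduling exactly those predecessors first.

5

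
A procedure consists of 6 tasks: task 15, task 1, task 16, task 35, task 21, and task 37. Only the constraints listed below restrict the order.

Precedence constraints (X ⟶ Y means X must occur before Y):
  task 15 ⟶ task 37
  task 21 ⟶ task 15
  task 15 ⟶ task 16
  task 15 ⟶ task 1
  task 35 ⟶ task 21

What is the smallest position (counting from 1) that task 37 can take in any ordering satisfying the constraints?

The tasks that are forced before task 37, directly or transitively, are task 15, task 35, task 21. That's 3 tasks.
With 3 mandatory predecessors, the earliest task 37 can sit is position 3+1 = 4, and placing just those 3 first achieves it.

4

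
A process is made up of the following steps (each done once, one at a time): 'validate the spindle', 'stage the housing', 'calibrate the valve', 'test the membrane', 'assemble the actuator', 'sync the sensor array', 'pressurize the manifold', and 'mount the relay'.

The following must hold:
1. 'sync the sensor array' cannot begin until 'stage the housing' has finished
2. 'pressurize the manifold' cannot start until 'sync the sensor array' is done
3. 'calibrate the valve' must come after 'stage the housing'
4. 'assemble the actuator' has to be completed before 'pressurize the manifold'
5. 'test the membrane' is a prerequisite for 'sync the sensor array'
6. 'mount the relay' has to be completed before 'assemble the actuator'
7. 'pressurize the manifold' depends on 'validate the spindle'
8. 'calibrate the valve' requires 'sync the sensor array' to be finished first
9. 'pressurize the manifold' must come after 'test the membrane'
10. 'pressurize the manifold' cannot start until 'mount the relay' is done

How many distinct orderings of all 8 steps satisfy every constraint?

4 steps have no prerequisites ('validate the spindle', 'stage the housing', 'test the membrane', 'mount the relay'), so any of them could come first.
Enumerating by repeatedly choosing an available step (one whose prerequisites are all placed) gives 330 distinct complete orderings.

330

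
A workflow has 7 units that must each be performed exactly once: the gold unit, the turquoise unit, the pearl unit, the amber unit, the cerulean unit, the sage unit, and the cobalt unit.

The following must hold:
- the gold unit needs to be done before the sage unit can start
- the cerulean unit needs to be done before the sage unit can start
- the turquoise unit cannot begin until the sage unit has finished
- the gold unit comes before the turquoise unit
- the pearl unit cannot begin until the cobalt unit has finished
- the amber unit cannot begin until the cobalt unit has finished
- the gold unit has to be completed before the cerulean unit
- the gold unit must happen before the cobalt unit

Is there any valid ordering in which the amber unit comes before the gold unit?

No

There is a dependency chain the gold unit → the cobalt unit → the amber unit, so the amber unit always comes after the gold unit.
Hence the amber unit can never be scheduled before the gold unit.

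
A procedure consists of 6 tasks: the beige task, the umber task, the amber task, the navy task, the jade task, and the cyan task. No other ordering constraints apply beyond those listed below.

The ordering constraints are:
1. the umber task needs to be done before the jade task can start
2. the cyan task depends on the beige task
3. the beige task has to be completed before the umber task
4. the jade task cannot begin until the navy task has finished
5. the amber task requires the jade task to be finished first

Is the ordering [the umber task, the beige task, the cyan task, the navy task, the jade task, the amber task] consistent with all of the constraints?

No

Here the beige task comes after the umber task.
Since the beige task is required before the umber task, the ordering is invalid.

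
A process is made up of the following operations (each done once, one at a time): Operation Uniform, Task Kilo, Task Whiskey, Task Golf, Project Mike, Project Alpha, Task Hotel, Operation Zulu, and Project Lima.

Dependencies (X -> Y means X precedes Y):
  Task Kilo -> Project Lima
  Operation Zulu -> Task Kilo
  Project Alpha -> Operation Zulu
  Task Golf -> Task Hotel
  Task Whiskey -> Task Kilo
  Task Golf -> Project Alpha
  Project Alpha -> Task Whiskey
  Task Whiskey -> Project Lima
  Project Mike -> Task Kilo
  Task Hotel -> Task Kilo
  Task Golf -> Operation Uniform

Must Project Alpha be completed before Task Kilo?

Yes

Tracing the constraints gives a chain: Project Alpha → Task Whiskey → Task Kilo.
Hence Project Alpha necessarily comes before Task Kilo.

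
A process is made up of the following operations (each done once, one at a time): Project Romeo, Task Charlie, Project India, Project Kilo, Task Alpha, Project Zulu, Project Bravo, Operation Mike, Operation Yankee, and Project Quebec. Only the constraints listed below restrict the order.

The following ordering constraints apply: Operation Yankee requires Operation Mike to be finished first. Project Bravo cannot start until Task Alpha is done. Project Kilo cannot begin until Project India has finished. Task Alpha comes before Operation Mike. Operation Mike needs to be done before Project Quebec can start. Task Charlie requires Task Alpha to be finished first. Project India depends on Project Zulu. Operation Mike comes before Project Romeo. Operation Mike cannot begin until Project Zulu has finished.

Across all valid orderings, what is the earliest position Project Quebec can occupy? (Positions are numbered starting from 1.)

4

Working backwards through the constraints from Project Quebec, its full set of required predecessors is Task Alpha, Project Zulu, Operation Mike — 3 of them.
So at minimum 3 operations come before Project Quebec, putting Project Quebec no earlier than position 4. That position is achievable by scheduling exactly those predecessors first.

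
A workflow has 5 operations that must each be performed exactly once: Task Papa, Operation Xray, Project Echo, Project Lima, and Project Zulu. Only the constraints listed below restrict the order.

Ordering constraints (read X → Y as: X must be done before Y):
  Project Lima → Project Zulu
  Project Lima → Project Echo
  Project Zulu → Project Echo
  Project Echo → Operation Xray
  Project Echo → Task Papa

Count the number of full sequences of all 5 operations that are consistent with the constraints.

2

Only Project Lima has no prerequisites, so it must go first.
Systematically extending each partial ordering one operation at a time and counting, there are 2 complete orderings.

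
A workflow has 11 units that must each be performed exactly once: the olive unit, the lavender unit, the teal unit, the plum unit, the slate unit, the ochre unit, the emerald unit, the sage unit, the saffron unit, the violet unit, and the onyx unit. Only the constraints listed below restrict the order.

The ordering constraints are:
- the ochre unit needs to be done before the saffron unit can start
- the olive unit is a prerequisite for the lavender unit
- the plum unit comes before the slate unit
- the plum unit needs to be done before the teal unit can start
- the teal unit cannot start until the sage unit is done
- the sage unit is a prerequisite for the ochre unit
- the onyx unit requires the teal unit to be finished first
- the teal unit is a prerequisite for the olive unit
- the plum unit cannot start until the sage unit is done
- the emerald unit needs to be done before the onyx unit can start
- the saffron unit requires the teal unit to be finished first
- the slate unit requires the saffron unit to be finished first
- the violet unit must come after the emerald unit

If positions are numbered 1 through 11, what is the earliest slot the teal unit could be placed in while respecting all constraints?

Every unit that must precede the teal unit has to come before it. Tracing all chains that end at the teal unit, those units are: the plum unit, the sage unit — 2 in total.
With 2 mandatory predecessors, the earliest the teal unit can sit is position 2+1 = 3, and placing just those 2 first achieves it.

3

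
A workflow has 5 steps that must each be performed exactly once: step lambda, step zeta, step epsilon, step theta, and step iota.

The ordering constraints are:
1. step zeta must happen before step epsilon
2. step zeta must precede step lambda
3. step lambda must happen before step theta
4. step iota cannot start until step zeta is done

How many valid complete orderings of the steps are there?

Only step zeta has no prerequisites, so it must go first.
Counting all ways to extend the partial order to a total order gives 12.

12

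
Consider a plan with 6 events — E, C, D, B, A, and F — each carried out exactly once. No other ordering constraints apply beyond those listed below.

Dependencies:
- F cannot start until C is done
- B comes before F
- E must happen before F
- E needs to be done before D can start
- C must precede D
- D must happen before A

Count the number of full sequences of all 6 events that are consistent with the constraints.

24

3 events have no prerequisites (E, C, B), so any of them could come first.
Enumerating by repeatedly choosing an available event (one whose prerequisites are all placed) gives 24 distinct complete orderings.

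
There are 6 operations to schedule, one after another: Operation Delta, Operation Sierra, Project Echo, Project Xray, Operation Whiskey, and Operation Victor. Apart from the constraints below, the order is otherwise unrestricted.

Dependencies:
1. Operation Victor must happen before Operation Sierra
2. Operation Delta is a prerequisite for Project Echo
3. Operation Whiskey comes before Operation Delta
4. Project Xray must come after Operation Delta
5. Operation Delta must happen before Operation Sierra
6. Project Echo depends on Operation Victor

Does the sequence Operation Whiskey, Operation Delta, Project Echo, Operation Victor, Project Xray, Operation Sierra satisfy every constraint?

The sequence places Project Echo ahead of Operation Victor.
That contradicts the constraint that Operation Victor must precede Project Echo.

No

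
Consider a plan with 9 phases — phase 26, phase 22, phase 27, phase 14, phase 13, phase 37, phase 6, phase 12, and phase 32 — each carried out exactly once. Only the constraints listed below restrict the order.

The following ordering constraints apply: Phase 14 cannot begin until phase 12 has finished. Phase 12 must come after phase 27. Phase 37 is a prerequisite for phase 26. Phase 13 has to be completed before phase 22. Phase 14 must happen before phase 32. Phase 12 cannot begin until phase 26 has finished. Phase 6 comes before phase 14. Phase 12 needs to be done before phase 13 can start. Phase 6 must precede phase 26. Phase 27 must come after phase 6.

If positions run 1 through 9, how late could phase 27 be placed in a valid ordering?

4

Every phase that must follow phase 27 has to come after it. Tracing all chains starting from phase 27, those phases are: phase 22, phase 14, phase 13, phase 12, phase 32 — 5 in total.
So at least 5 phases follow phase 27, putting phase 27 no later than position 4. That position is achievable by scheduling everything else first.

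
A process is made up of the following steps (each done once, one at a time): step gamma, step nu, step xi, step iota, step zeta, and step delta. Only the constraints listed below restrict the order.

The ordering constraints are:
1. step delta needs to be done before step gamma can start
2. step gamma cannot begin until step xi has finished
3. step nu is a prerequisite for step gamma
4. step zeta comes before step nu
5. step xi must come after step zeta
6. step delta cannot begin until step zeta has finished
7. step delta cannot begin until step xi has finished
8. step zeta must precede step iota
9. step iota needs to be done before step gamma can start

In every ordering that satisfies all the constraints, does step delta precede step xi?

The constraints actually force step xi before step delta (via step xi → step delta), not the other way around.
So step delta never precedes step xi.

No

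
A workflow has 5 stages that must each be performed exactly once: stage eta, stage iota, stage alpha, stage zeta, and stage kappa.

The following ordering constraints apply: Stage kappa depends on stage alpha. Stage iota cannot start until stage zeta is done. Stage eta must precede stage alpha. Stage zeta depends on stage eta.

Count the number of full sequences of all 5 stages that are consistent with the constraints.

Only stage eta has no prerequisites, so it must go first.
Counting all ways to extend the partial order to a total order gives 6.

6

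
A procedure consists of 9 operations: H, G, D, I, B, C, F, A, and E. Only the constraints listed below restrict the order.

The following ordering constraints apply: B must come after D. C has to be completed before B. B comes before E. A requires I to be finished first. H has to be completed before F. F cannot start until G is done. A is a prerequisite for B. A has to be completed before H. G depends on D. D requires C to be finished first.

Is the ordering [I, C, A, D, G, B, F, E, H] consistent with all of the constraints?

In the proposed order, F appears before H.
Since H is required before F, the ordering is invalid.

No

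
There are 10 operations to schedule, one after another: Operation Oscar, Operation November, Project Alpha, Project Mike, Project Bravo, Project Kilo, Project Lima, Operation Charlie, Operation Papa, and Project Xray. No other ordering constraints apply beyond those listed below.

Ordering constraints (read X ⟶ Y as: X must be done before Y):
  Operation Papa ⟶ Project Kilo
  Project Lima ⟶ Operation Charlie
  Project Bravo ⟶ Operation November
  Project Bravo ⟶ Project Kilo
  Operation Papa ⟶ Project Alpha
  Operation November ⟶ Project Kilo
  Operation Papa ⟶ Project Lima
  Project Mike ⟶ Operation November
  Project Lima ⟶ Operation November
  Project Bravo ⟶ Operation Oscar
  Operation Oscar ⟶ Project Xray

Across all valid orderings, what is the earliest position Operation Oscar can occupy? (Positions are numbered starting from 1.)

2

The only operation forced before Operation Oscar (directly or transitively) is Project Bravo.
With 1 mandatory predecessor, the earliest Operation Oscar can sit is position 1+1 = 2, and placing just that one first achieves it.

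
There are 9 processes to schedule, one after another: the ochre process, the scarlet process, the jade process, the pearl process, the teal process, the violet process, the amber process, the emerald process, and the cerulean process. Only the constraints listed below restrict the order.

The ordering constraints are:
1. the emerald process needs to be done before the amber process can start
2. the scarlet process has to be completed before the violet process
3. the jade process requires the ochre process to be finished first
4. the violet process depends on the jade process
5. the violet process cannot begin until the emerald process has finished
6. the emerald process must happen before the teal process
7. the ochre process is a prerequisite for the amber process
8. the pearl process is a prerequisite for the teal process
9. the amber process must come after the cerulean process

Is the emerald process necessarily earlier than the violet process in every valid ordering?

Following the dependencies: the emerald process → the violet process.
So the emerald process must precede the violet process in any valid ordering.

Yes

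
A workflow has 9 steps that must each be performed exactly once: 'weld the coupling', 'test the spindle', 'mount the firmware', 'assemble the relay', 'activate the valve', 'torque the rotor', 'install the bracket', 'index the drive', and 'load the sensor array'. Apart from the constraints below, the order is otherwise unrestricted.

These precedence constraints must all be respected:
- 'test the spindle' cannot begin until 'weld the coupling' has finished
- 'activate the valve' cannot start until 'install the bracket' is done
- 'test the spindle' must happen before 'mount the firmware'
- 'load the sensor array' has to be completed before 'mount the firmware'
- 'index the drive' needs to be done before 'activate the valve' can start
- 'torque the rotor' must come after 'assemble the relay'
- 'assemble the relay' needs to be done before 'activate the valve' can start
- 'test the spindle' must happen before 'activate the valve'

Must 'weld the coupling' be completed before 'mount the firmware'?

Tracing the constraints gives a chain: 'weld the coupling' → 'test the spindle' → 'mount the firmware'.
So 'weld the coupling' must precede 'mount the firmware' in any valid ordering.

Yes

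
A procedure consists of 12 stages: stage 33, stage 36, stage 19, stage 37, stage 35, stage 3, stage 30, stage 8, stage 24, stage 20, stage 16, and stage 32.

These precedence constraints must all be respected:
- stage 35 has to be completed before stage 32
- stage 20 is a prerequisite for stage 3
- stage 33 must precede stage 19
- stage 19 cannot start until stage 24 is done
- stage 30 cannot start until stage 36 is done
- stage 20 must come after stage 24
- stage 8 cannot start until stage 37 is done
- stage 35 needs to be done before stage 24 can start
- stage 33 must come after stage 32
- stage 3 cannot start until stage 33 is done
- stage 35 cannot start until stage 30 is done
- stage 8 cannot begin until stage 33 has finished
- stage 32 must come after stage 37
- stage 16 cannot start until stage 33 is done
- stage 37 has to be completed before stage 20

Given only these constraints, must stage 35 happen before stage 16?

Yes

Tracing the constraints gives a chain: stage 35 → stage 32 → stage 33 → stage 16.
That forces stage 35 before stage 16 in every valid schedule.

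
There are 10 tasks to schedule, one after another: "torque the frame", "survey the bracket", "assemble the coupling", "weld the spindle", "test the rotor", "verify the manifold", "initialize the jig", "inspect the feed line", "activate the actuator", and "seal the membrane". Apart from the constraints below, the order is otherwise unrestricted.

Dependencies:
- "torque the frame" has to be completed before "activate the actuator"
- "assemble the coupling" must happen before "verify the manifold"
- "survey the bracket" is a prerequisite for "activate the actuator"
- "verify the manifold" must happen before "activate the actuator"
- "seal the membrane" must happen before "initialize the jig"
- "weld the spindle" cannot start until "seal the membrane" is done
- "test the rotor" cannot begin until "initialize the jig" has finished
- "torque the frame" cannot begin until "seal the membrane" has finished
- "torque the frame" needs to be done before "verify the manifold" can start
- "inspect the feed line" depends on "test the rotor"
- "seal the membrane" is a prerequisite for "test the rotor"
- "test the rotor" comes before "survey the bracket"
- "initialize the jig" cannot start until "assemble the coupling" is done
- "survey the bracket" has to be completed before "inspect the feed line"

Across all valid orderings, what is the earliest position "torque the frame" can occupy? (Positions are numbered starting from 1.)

2

Working backwards through the constraints from "torque the frame", its only required predecessor is "seal the membrane".
With 1 mandatory predecessor, the earliest "torque the frame" can sit is position 1+1 = 2, and placing just that one first achieves it.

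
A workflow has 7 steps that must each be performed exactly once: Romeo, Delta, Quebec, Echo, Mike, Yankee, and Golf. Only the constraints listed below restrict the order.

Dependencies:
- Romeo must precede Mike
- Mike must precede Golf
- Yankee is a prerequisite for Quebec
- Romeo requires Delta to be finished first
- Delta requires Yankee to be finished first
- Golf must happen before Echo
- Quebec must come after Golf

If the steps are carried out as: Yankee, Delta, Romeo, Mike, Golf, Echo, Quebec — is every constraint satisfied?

Yes

Going through the constraints one by one, each required predecessor appears earlier in the sequence than its dependent — e.g. Yankee (position 1) is before Quebec (position 7), as required.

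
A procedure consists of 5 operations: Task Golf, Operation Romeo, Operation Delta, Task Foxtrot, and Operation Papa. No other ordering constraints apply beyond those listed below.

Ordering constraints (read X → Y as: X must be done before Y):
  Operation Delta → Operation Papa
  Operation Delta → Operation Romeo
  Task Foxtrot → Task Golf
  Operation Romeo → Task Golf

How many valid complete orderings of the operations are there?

11

2 operations have no prerequisites (Operation Delta, Task Foxtrot), so any of them could come first.
Enumerating by repeatedly choosing an available operation (one whose prerequisites are all placed) gives 11 distinct complete orderings.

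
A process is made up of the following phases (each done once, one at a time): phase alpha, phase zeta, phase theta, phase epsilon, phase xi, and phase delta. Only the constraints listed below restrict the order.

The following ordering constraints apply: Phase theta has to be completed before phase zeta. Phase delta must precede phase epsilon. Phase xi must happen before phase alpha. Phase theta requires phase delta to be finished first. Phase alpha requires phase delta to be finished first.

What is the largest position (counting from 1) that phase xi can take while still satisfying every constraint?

Following the constraints forward from phase xi, its only required successor is phase alpha.
With 1 mandatory successor out of 6 phases total, the latest slot for phase xi is 6−1 = 5, and it's reachable by doing all non-successors before phase xi.

5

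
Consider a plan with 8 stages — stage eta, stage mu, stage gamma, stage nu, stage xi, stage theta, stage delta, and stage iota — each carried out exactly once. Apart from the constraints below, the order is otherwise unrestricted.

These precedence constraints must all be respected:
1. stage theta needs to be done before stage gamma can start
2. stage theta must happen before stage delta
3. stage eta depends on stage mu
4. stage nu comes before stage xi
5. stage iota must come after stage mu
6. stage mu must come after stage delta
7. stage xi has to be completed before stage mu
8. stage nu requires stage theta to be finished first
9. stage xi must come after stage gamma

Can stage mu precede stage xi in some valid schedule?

Following stage xi → stage mu, stage xi must precede stage mu in every valid ordering.
So no valid ordering can have stage mu before stage xi.

No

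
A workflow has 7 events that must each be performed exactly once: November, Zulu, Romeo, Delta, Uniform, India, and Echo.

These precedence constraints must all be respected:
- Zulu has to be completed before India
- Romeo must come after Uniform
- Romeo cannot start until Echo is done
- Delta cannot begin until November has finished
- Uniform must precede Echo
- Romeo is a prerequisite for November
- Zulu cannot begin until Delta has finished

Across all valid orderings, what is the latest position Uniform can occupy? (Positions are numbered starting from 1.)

1

Following every chain forward from Uniform, the events that must come later are November, Zulu, Romeo, Delta, India, Echo — 6 of them.
With 6 mandatory successors out of 7 events total, the latest slot for Uniform is 7−6 = 1, and it's reachable by doing all non-successors before Uniform.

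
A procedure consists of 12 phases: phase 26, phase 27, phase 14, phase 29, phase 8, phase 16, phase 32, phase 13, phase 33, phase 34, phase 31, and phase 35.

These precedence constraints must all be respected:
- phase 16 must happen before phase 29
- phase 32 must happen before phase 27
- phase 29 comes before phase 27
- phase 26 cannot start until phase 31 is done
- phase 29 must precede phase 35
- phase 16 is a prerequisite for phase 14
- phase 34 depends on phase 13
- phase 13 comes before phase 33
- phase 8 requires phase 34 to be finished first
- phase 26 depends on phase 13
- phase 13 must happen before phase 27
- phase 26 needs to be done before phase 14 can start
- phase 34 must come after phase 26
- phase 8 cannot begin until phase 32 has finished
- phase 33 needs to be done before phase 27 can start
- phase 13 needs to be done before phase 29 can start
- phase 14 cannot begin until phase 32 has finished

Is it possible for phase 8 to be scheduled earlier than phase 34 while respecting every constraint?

There is a dependency chain phase 34 → phase 8, so phase 8 always comes after phase 34.
So no valid ordering can have phase 8 before phase 34.

No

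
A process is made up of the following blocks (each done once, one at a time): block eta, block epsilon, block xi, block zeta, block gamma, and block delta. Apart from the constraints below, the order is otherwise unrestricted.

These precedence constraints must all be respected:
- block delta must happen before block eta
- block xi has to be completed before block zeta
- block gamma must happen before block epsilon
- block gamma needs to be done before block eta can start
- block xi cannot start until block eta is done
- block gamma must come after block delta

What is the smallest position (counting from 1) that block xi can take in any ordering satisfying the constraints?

4

Working backwards through the constraints from block xi, its full set of required predecessors is block eta, block gamma, block delta — 3 of them.
With 3 mandatory predecessors, the earliest block xi can sit is position 3+1 = 4, and placing just those 3 first achieves it.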